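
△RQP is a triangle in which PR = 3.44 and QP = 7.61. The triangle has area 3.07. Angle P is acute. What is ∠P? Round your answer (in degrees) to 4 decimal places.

∠P ≈ 13.5648°

From area = ½·QP·PR·sin P, we get sin P = 2·area/(QP·PR) ≈ 0.23454.
Taking the acute solution, ∠P ≈ 13.56°.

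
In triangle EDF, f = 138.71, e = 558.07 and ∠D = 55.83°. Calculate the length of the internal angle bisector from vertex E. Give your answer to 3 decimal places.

By the law of cosines, d² = f² + e² − 2·f·e·cos D = 2.4373e+05, so d ≈ 493.69.
Law of cosines again: cos E = (d² + f² − e²)/(2·d·f) ≈ -0.35393, so ∠E ≈ 110.73°.
The bisector from E has length 2·d·f·cos(∠E/2)/(d+f) ≈ 123.09.

t_E ≈ 123.091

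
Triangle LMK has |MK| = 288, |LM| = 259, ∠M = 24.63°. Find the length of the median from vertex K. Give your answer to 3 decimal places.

By the law of cosines, |KL|² = |LM|² + |MK|² − 2·|LM|·|MK|·cos M = 14414, so |KL| ≈ 120.06.
Median from K: ½√(2·|MK|² + 2·|KL|² − |LM|²) ≈ 178.63.

m_K ≈ 178.630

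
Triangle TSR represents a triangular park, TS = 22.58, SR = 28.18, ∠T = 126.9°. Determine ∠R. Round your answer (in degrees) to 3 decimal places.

Law of sines: sin R = TS·sin T/SR ≈ 0.64077.
Since SR ≥ TS, only the acute value applies: ∠R ≈ 39.85°.
Then ∠S = 180° − ∠T − ∠R ≈ 13.25°.

∠R ≈ 39.849°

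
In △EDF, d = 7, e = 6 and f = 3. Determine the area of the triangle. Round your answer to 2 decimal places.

Semiperimeter s = (6 + 7 + 3)/2 = 8.
Heron's formula: area = √(8·2·1·5) ≈ 8.9443.

8.94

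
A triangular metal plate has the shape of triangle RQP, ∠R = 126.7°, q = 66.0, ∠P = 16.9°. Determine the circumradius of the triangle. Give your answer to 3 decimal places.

The third angle is ∠Q = 180° − ∠P − ∠R = 36.40°.
Law of sines: r = q·sin R/sin Q ≈ 89.173.
Law of sines: p = q·sin P/sin Q ≈ 32.332.
Circumradius = q/(2 sin Q) ≈ 55.61.

55.610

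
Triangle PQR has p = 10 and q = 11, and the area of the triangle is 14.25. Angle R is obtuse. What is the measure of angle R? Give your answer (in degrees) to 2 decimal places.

164.98

From area = ½·p·q·sin R, we get sin R = 2·area/(p·q) ≈ 0.25909.
Taking the obtuse solution, ∠R ≈ 164.98°.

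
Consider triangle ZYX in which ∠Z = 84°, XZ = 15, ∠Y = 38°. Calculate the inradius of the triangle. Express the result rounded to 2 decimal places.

The third angle is ∠X = 180° − ∠Z − ∠Y = 58.00°.
Law of sines: YX = XZ·sin Z/sin Y ≈ 24.231.
Law of sines: ZY = XZ·sin X/sin Y ≈ 20.662.
Area = ½·XZ·YX·sin X ≈ 154.12.
Semiperimeter s = (24.231+15+20.662)/2 = 29.946.
Inradius = area/s = 154.12/29.946 ≈ 5.1464.

5.15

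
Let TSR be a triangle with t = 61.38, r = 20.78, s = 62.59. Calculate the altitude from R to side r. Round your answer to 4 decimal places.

h_R ≈ 61.0043

Semiperimeter p = (61.38 + 62.59 + 20.78)/2 = 72.375.
Heron's formula: area = √(72.375·10.995·9.785·51.595) ≈ 633.83.
The altitude from R has length 2·area/r ≈ 61.004.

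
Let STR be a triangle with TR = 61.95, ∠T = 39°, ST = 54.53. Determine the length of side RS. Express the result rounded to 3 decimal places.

39.506

By the law of cosines, RS² = ST² + TR² − 2·ST·TR·cos T = 1560.7, so RS ≈ 39.506.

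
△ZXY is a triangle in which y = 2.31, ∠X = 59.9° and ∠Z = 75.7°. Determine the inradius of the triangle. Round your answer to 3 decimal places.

The third angle is ∠Y = 180° − ∠Z − ∠X = 44.40°.
Law of sines: z = y·sin Z/sin Y ≈ 3.1993.
Law of sines: x = y·sin X/sin Y ≈ 2.8564.
Area = ½·y·z·sin X ≈ 3.1969.
Semiperimeter s = (3.1993+2.8564+2.31)/2 = 4.1828.
Inradius = area/s = 3.1969/4.1828 ≈ 0.76429.

r ≈ 0.764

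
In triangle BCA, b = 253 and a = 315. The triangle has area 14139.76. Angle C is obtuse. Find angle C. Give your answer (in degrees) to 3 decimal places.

∠C ≈ 159.216°

From area = ½·a·b·sin C, we get sin C = 2·area/(a·b) ≈ 0.35485.
Taking the obtuse solution, ∠C ≈ 159.22°.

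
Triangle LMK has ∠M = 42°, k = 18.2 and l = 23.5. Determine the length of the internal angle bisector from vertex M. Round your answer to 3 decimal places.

t_M ≈ 19.151

By the law of cosines, m² = k² + l² − 2·k·l·cos M = 247.8, so m ≈ 15.742.
The bisector from M has length 2·k·l·cos(∠M/2)/(k+l) ≈ 19.151.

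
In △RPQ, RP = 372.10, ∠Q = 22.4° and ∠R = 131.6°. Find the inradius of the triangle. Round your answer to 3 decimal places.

The third angle is ∠P = 180° − ∠Q − ∠R = 26.00°.
Law of sines: PQ = RP·sin R/sin Q ≈ 730.19.
Law of sines: QR = RP·sin P/sin Q ≈ 428.05.
Area = ½·RP·PQ·sin P ≈ 59554.
Semiperimeter s = (730.19+428.05+372.1)/2 = 765.17.
Inradius = area/s = 59554/765.17 ≈ 77.831.

r ≈ 77.831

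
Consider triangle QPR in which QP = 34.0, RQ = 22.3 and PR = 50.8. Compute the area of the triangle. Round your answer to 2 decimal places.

Semiperimeter s = (50.8 + 22.3 + 34)/2 = 53.55.
Heron's formula: area = √(53.55·2.75·31.25·19.55) ≈ 299.95.

299.95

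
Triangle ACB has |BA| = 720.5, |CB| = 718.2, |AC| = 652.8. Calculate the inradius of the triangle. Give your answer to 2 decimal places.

r ≈ 200.08

Semiperimeter s = (718.2 + 720.5 + 652.8)/2 = 1045.8.
Heron's formula: area = √(1045.8·327.55·325.25·392.95) ≈ 2.0923e+05.
Inradius = area/s = 2.0923e+05/1045.8 ≈ 200.08.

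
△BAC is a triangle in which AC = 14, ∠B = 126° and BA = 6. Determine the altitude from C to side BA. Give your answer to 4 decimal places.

Law of sines: sin C = BA·sin B/AC ≈ 0.34672.
Since AC ≥ BA, only the acute value applies: ∠C ≈ 20.29°.
Then ∠A = 180° − ∠B − ∠C ≈ 33.71°.
Law of sines gives CB = AC·sin A/sin B ≈ 9.6048.
Area = ½·AC·BA·sin A ≈ 23.311.
The altitude from C has length 2·area/BA ≈ 7.7705.

7.7705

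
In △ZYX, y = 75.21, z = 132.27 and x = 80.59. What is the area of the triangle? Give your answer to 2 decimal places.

Semiperimeter s = (132.27 + 75.21 + 80.59)/2 = 144.04.
Heron's formula: area = √(144.04·11.765·68.825·63.445) ≈ 2720.2.

2720.21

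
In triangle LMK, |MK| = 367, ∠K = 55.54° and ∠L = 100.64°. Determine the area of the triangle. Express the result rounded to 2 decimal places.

The third angle is ∠M = 180° − ∠K − ∠L = 23.82°.
Law of sines: |KL| = |MK|·sin M/sin L ≈ 150.81.
Law of sines: |LM| = |MK|·sin K/sin L ≈ 307.89.
Area = ½·|MK|·|KL|·sin K ≈ 22818.

22817.70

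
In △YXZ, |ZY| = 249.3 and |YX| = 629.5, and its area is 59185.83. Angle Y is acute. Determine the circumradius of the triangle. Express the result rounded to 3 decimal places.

R ≈ 332.997

From area = ½·|ZY|·|YX|·sin Y, we get sin Y = 2·area/(|ZY|·|YX|) ≈ 0.75428.
Taking the acute solution, ∠Y ≈ 48.96°.
Law of cosines then gives |XZ| ≈ 502.34.
Circumradius = |XZ|/(2 sin Y) ≈ 333.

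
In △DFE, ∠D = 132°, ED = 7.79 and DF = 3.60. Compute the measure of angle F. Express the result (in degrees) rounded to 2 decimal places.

By the law of cosines, FE² = ED² + DF² − 2·ED·DF·cos D = 111.17, so FE ≈ 10.544.
Law of cosines again: cos F = (DF² + FE² − ED²)/(2·DF·FE) ≈ 0.83579, so ∠F ≈ 33.30°.

∠F ≈ 33.30°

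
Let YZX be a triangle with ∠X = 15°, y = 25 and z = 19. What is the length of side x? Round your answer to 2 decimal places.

By the law of cosines, x² = y² + z² − 2·y·z·cos X = 68.37, so x ≈ 8.2686.

8.27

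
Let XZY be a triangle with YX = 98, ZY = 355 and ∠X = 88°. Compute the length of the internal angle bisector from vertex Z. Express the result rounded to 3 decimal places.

Law of sines: sin Z = YX·sin X/ZY ≈ 0.27589.
Since ZY ≥ YX, only the acute value applies: ∠Z ≈ 16.01°.
Then ∠Y = 180° − ∠X − ∠Z ≈ 75.99°.
Law of sines gives XZ = ZY·sin Y/sin X ≈ 344.64.
The bisector from Z has length 2·XZ·ZY·cos(∠Z/2)/(XZ+ZY) ≈ 346.33.

346.335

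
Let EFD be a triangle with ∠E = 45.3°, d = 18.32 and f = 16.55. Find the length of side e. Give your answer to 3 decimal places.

13.527

By the law of cosines, e² = f² + d² − 2·f·d·cos E = 182.99, so e ≈ 13.527.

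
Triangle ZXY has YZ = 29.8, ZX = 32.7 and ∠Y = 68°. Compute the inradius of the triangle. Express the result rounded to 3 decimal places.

Law of sines: sin X = YZ·sin Y/ZX ≈ 0.84496.
Since ZX ≥ YZ, only the acute value applies: ∠X ≈ 57.67°.
Then ∠Z = 180° − ∠Y − ∠X ≈ 54.33°.
Law of sines gives XY = ZX·sin Z/sin Y ≈ 28.652.
Area = ½·ZX·YZ·sin Z ≈ 395.83.
Semiperimeter s = (28.652+29.8+32.7)/2 = 45.576.
Inradius = area/s = 395.83/45.576 ≈ 8.6851.

r ≈ 8.685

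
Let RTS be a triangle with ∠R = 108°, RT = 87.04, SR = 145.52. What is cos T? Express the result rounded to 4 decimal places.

0.6902

By the law of cosines, TS² = SR² + RT² − 2·SR·RT·cos R = 36580, so TS ≈ 191.26.
Law of cosines again: cos T = (RT² + TS² − SR²)/(2·RT·TS) ≈ 0.69021, so ∠T ≈ 46.35°.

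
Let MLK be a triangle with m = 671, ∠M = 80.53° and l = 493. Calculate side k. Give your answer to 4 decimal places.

Law of sines: sin L = l·sin M/m ≈ 0.72471.
Since m ≥ l, only the acute value applies: ∠L ≈ 46.44°.
Then ∠K = 180° − ∠M − ∠L ≈ 53.03°.
Law of sines gives k = m·sin K/sin M ≈ 543.47.

543.4681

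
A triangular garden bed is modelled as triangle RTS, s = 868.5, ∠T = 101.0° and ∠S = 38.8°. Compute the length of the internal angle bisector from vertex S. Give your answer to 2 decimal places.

t_S ≈ 1018.18

The third angle is ∠R = 180° − ∠T − ∠S = 40.20°.
Law of sines: r = s·sin R/sin S ≈ 894.63.
Law of sines: t = s·sin T/sin S ≈ 1360.6.
The bisector from S has length 2·r·t·cos(∠S/2)/(r+t) ≈ 1018.2.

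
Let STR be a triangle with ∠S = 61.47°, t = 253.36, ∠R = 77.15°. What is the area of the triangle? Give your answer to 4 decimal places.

41588.3437

The third angle is ∠T = 180° − ∠R − ∠S = 41.38°.
Law of sines: s = t·sin S/sin T ≈ 336.73.
Law of sines: r = t·sin R/sin T ≈ 373.67.
Area = ½·t·s·sin R ≈ 41588.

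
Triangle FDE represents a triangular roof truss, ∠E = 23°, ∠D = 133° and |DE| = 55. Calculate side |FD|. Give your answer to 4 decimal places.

The third angle is ∠F = 180° − ∠D − ∠E = 24.00°.
Law of sines: |FD| = |DE|·sin E/sin F ≈ 52.836.

52.8357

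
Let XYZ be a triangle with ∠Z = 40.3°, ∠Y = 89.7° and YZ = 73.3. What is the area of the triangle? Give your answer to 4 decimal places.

2268.1991

The third angle is ∠X = 180° − ∠Y − ∠Z = 50.00°.
Law of sines: ZX = YZ·sin Y/sin X ≈ 95.685.
Law of sines: XY = YZ·sin Z/sin X ≈ 61.889.
Area = ½·YZ·ZX·sin Z ≈ 2268.2.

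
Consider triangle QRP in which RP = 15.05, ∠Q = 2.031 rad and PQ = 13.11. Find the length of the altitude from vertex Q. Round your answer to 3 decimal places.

Law of sines: sin R = PQ·sin Q/RP ≈ 0.78047.
Since RP ≥ PQ, only the acute value applies: ∠R ≈ 0.895 rad.
Then ∠P = π − ∠Q − ∠R ≈ 0.215 rad.
Law of sines gives QR = RP·sin P/sin Q ≈ 3.5866.
Area = ½·RP·PQ·sin P ≈ 21.064.
The altitude from Q has length 2·area/RP ≈ 2.7992.

h_Q ≈ 2.799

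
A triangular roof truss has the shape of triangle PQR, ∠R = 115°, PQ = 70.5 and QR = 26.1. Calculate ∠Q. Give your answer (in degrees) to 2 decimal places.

Law of sines: sin P = QR·sin R/PQ ≈ 0.33553.
Since PQ ≥ QR, only the acute value applies: ∠P ≈ 19.60°.
Then ∠Q = 180° − ∠R − ∠P ≈ 45.40°.

∠Q ≈ 45.40°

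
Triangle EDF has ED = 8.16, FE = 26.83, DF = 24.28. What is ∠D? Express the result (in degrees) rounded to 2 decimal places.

By the law of cosines, cos D = (ED² + DF² − FE²) / (2·ED·DF) ≈ -0.16087, so ∠D ≈ 99.26°.

99.26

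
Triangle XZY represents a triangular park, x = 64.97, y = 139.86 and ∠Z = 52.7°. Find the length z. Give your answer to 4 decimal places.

By the law of cosines, z² = y² + x² − 2·y·x·cos Z = 12769, so z ≈ 113.

113.0002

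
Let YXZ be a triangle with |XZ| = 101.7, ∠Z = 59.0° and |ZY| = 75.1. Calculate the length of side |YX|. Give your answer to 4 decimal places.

By the law of cosines, |YX|² = |XZ|² + |ZY|² − 2·|XZ|·|ZY|·cos Z = 8115.5, so |YX| ≈ 90.086.

90.0862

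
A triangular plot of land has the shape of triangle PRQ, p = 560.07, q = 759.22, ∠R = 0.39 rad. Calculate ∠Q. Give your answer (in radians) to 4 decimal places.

∠Q ≈ 2.0284 rad

By the law of cosines, r² = q² + p² − 2·q·p·cos R = 1.0352e+05, so r ≈ 321.75.
Law of cosines again: cos Q = (p² + r² − q²)/(2·p·r) ≈ -0.44178, so ∠Q ≈ 2.028 rad.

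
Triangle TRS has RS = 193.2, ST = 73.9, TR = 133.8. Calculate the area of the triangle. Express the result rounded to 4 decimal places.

Semiperimeter s = (193.2 + 73.9 + 133.8)/2 = 200.45.
Heron's formula: area = √(200.45·7.25·126.55·66.65) ≈ 3501.1.

area ≈ 3501.0893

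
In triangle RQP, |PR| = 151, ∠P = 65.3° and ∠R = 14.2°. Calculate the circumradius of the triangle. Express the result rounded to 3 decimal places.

76.786

The third angle is ∠Q = 180° − ∠P − ∠R = 100.50°.
Law of sines: |QP| = |PR|·sin R/sin Q ≈ 37.672.
Law of sines: |RQ| = |PR|·sin P/sin Q ≈ 139.52.
Circumradius = |PR|/(2 sin Q) ≈ 76.786.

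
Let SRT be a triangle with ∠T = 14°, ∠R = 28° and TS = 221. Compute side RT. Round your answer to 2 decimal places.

314.99

The third angle is ∠S = 180° − ∠R − ∠T = 138.00°.
Law of sines: RT = TS·sin S/sin R ≈ 314.99.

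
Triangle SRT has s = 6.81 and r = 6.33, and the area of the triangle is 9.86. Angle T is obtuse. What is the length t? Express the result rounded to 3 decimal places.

From area = ½·s·r·sin T, we get sin T = 2·area/(s·r) ≈ 0.45746.
Taking the obtuse solution, ∠T ≈ 152.78°.
Law of cosines then gives t ≈ 12.771.

12.771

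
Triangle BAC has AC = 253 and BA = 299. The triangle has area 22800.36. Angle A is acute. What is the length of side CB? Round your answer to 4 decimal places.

From area = ½·BA·AC·sin A, we get sin A = 2·area/(BA·AC) ≈ 0.60281.
Taking the acute solution, ∠A ≈ 37.07°.
Law of cosines then gives CB ≈ 180.82.

180.8169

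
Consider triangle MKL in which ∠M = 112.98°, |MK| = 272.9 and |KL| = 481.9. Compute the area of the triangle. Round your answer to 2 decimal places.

Law of sines: sin L = |MK|·sin M/|KL| ≈ 0.52136.
Since |KL| ≥ |MK|, only the acute value applies: ∠L ≈ 31.42°.
Then ∠K = 180° − ∠M − ∠L ≈ 35.60°.
Law of sines gives |LM| = |KL|·sin K/sin M ≈ 304.68.
Area = ½·|KL|·|MK|·sin K ≈ 38274.

38274.41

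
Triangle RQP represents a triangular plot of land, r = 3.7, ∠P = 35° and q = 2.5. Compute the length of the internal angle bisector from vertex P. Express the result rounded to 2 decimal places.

By the law of cosines, p² = r² + q² − 2·r·q·cos P = 4.7857, so p ≈ 2.1876.
The bisector from P has length 2·r·q·cos(∠P/2)/(r+q) ≈ 2.8458.

t_P ≈ 2.85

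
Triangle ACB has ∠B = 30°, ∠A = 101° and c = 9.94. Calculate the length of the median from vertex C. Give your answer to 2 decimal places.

m_C ≈ 8.98

The third angle is ∠C = 180° − ∠B − ∠A = 49.00°.
Law of sines: a = c·sin A/sin C ≈ 12.929.
Law of sines: b = c·sin B/sin C ≈ 6.5853.
Median from C: ½√(2·b² + 2·a² − c²) ≈ 8.9754.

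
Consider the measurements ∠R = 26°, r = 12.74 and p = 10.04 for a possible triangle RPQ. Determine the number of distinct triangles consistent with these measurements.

1

p·sin R = 10.04·sin(26°) ≈ 4.401.
Since r ≥ p, exactly one triangle exists.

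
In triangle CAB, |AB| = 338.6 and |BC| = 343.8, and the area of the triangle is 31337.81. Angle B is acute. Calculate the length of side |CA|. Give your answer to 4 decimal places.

From area = ½·|AB|·|BC|·sin B, we get sin B = 2·area/(|AB|·|BC|) ≈ 0.53840.
Taking the acute solution, ∠B ≈ 32.57°.
Law of cosines then gives |CA| ≈ 191.45.

191.4483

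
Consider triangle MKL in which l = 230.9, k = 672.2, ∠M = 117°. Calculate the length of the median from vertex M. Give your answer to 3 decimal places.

m_M ≈ 301.761

By the law of cosines, m² = k² + l² − 2·k·l·cos M = 6.461e+05, so m ≈ 803.8.
Median from M: ½√(2·k² + 2·l² − m²) ≈ 301.76.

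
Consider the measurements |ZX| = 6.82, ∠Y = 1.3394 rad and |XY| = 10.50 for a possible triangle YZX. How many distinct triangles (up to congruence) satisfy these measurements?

0

|XY|·sin Y = 10.50·sin(1.3394 rad) ≈ 10.22.
Since |ZX| = 6.82 < 10.22 = |XY| sin Y, no triangle exists.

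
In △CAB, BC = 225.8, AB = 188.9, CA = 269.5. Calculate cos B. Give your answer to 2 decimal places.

By the law of cosines, cos B = (AB² + BC² − CA²) / (2·AB·BC) ≈ 0.16457, so ∠B ≈ 80.53°.

cos B ≈ 0.16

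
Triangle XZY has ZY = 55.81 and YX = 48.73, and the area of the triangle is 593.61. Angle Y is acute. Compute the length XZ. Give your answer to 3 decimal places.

24.408

From area = ½·ZY·YX·sin Y, we get sin Y = 2·area/(ZY·YX) ≈ 0.43654.
Taking the acute solution, ∠Y ≈ 25.88°.
Law of cosines then gives XZ ≈ 24.408.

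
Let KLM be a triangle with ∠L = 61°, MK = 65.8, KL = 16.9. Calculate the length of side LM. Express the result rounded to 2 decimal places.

72.31

Law of sines: sin M = KL·sin L/MK ≈ 0.22464.
Since MK ≥ KL, only the acute value applies: ∠M ≈ 12.98°.
Then ∠K = 180° − ∠L − ∠M ≈ 106.02°.
Law of sines gives LM = MK·sin K/sin L ≈ 72.312.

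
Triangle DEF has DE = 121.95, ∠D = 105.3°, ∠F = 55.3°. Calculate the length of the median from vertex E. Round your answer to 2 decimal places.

130.63

The third angle is ∠E = 180° − ∠F − ∠D = 19.40°.
Law of sines: EF = DE·sin D/sin F ≈ 143.07.
Law of sines: FD = DE·sin E/sin F ≈ 49.27.
Median from E: ½√(2·DE² + 2·EF² − FD²) ≈ 130.63.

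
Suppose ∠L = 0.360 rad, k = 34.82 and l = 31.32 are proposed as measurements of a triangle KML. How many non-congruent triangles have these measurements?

k·sin L = 34.82·sin(0.360 rad) ≈ 12.27.
Since k sin L < l < k (12.27 < 31.32 < 34.82), two triangles exist.

2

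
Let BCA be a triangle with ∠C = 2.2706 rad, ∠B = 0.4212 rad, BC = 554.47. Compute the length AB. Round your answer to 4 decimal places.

The third angle is ∠A = π − ∠B − ∠C = 0.4498 rad.
Law of sines: AB = BC·sin C/sin A ≈ 975.56.

975.5585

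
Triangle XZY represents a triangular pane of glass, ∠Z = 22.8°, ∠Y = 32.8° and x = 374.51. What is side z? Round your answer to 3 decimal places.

175.889

The third angle is ∠X = 180° − ∠Z − ∠Y = 124.40°.
Law of sines: z = x·sin Z/sin X ≈ 175.89.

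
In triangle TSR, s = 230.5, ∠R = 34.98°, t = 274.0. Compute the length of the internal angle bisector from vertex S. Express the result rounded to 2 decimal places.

175.40

By the law of cosines, r² = t² + s² − 2·t·s·cos R = 24711, so r ≈ 157.2.
Law of cosines again: cos S = (r² + t² − s²)/(2·r·t) ≈ 0.54161, so ∠S ≈ 57.21°.
The bisector from S has length 2·r·t·cos(∠S/2)/(r+t) ≈ 175.4.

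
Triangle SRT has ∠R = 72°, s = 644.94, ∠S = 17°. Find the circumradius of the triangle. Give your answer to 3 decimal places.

The third angle is ∠T = 180° − ∠S − ∠R = 91.00°.
Law of sines: r = s·sin R/sin S ≈ 2097.9.
Law of sines: t = s·sin T/sin S ≈ 2205.6.
Circumradius = s/(2 sin S) ≈ 1102.9.

1102.945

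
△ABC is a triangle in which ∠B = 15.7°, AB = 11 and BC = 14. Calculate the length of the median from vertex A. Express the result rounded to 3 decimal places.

By the law of cosines, CA² = AB² + BC² − 2·AB·BC·cos B = 20.491, so CA ≈ 4.5267.
Median from A: ½√(2·CA² + 2·AB² − BC²) ≈ 4.6632.

4.663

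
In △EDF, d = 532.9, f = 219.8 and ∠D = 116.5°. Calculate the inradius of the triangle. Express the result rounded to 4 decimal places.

67.9458

Law of sines: sin F = f·sin D/d ≈ 0.36912.
Since d ≥ f, only the acute value applies: ∠F ≈ 21.66°.
Then ∠E = 180° − ∠D − ∠F ≈ 41.84°.
Law of sines gives e = d·sin E/sin D ≈ 397.19.
Area = ½·d·f·sin E ≈ 39065.
Semiperimeter s = (397.19+532.9+219.8)/2 = 574.95.
Inradius = area/s = 39065/574.95 ≈ 67.946.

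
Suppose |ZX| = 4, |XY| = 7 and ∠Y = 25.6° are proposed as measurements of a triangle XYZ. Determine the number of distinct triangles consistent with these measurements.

|XY|·sin Y = 7·sin(25.6°) ≈ 3.025.
Since |XY| sin Y < |ZX| < |XY| (3.025 < 4 < 7), two triangles exist.

2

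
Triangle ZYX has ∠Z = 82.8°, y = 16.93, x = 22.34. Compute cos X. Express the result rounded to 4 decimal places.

By the law of cosines, z² = y² + x² − 2·y·x·cos Z = 690.89, so z ≈ 26.285.
Law of cosines again: cos X = (z² + y² − x²)/(2·z·y) ≈ 0.53757, so ∠X ≈ 57.48°.

0.5376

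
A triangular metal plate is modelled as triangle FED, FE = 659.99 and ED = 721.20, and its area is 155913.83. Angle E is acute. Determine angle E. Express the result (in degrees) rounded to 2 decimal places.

40.93

From area = ½·FE·ED·sin E, we get sin E = 2·area/(FE·ED) ≈ 0.65512.
Taking the acute solution, ∠E ≈ 40.93°.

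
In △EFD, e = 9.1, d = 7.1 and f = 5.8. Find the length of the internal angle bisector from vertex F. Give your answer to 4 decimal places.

t_F ≈ 7.5052

By the law of cosines, cos F = (d² + e² − f²) / (2·d·e) ≈ 0.77062, so ∠F ≈ 39.59°.
The bisector from F has length 2·d·e·cos(∠F/2)/(d+e) ≈ 7.5052.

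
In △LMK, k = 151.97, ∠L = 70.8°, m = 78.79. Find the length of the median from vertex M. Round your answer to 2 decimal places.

By the law of cosines, l² = m² + k² − 2·m·k·cos L = 21427, so l ≈ 146.38.
Median from M: ½√(2·k² + 2·l² − m²) ≈ 143.91.

m_M ≈ 143.91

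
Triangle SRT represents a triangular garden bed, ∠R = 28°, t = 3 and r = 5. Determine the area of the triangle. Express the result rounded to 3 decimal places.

Law of sines: sin T = t·sin R/r ≈ 0.28168.
Since r ≥ t, only the acute value applies: ∠T ≈ 16.36°.
Then ∠S = 180° − ∠R − ∠T ≈ 135.64°.
Law of sines gives s = r·sin S/sin R ≈ 7.4464.
Area = ½·r·t·sin S ≈ 5.2438.

area ≈ 5.244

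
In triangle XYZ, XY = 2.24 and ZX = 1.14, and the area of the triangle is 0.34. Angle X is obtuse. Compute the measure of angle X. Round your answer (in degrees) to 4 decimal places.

164.5563

From area = ½·ZX·XY·sin X, we get sin X = 2·area/(ZX·XY) ≈ 0.26629.
Taking the obtuse solution, ∠X ≈ 164.56°.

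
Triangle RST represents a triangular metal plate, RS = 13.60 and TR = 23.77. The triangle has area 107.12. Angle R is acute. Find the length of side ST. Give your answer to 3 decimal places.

16.303

From area = ½·TR·RS·sin R, we get sin R = 2·area/(TR·RS) ≈ 0.66272.
Taking the acute solution, ∠R ≈ 0.7244 rad.
Law of cosines then gives ST ≈ 16.303.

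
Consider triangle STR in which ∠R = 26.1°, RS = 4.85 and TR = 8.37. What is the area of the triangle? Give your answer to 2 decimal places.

Area = ½·TR·RS·sin R ≈ 8.9296.

area ≈ 8.93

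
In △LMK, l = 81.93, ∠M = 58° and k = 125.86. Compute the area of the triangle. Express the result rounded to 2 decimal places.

area ≈ 4372.41

Area = ½·k·l·sin M ≈ 4372.4.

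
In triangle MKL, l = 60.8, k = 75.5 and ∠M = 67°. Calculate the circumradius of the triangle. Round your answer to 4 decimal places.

By the law of cosines, m² = k² + l² − 2·k·l·cos M = 5809.7, so m ≈ 76.221.
Area = ½·k·l·sin M ≈ 2112.7.
Circumradius = m/(2 sin M) ≈ 41.402.

41.4018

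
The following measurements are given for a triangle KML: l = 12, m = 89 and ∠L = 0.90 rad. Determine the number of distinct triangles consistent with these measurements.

m·sin L = 89·sin(0.90 rad) ≈ 69.72.
Since l = 12 < 69.72 = m sin L, no triangle exists.

0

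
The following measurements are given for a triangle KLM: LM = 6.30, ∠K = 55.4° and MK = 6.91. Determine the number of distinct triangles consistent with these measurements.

MK·sin K = 6.91·sin(55.4°) ≈ 5.688.
Since MK sin K < LM < MK (5.688 < 6.30 < 6.91), two triangles exist.

2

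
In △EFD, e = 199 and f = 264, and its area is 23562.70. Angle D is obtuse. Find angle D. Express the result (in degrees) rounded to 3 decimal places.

∠D ≈ 116.232°

From area = ½·e·f·sin D, we get sin D = 2·area/(e·f) ≈ 0.89701.
Taking the obtuse solution, ∠D ≈ 116.23°.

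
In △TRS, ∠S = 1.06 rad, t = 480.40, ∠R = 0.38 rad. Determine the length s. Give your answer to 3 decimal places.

422.690

The third angle is ∠T = π − ∠R − ∠S = 1.702 rad.
Law of sines: s = t·sin S/sin T ≈ 422.69.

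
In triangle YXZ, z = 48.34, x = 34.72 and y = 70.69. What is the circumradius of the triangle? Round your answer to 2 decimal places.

By the law of cosines, cos Y = (x² + z² − y²) / (2·x·z) ≈ -0.43341, so ∠Y ≈ 115.68°.
Circumradius = y/(2 sin Y) ≈ 39.22.

R ≈ 39.22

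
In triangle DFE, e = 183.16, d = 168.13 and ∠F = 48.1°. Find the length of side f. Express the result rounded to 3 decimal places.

143.819

By the law of cosines, f² = e² + d² − 2·e·d·cos F = 20684, so f ≈ 143.82.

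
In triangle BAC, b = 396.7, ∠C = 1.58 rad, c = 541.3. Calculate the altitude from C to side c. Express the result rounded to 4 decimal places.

h_C ≈ 267.2305

Law of sines: sin B = b·sin C/c ≈ 0.73283.
Since c ≥ b, only the acute value applies: ∠B ≈ 0.822 rad.
Then ∠A = π − ∠C − ∠B ≈ 0.739 rad.
Law of sines gives a = c·sin A/sin C ≈ 364.65.
Area = ½·c·b·sin A ≈ 72326.
The altitude from C has length 2·area/c ≈ 267.23.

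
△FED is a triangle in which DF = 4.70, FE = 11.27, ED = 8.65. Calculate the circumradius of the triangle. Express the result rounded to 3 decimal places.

By the law of cosines, cos F = (DF² + FE² − ED²) / (2·DF·FE) ≈ 0.70117, so ∠F ≈ 45.48°.
Circumradius = ED/(2 sin F) ≈ 6.066.

R ≈ 6.066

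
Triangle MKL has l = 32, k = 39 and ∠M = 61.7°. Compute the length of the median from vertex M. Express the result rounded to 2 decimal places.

By the law of cosines, m² = k² + l² − 2·k·l·cos M = 1361.7, so m ≈ 36.901.
Median from M: ½√(2·k² + 2·l² − m²) ≈ 30.53.

m_M ≈ 30.53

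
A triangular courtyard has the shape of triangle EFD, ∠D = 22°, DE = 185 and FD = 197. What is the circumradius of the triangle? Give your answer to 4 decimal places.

By the law of cosines, EF² = FD² + DE² − 2·FD·DE·cos D = 5451.6, so EF ≈ 73.835.
Area = ½·FD·DE·sin D ≈ 6826.3.
Circumradius = EF/(2 sin D) ≈ 98.55.

98.5497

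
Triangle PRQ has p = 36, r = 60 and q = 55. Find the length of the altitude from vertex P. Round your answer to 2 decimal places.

h_P ≈ 54.08

Semiperimeter s = (36 + 60 + 55)/2 = 75.5.
Heron's formula: area = √(75.5·39.5·15.5·20.5) ≈ 973.45.
The altitude from P has length 2·area/p ≈ 54.081.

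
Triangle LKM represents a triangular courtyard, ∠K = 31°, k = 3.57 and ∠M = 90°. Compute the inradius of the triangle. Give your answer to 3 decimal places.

The third angle is ∠L = 180° − ∠K − ∠M = 59.00°.
Law of sines: l = k·sin L/sin K ≈ 5.9415.
Law of sines: m = k·sin M/sin K ≈ 6.9315.
Area = ½·k·l·sin M ≈ 10.606.
Semiperimeter s = (5.9415+3.57+6.9315)/2 = 8.2215.
Inradius = area/s = 10.606/8.2215 ≈ 1.29.

r ≈ 1.290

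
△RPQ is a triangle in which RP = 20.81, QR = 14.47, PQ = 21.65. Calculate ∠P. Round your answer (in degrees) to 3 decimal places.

39.788

By the law of cosines, cos P = (RP² + PQ² − QR²) / (2·RP·PQ) ≈ 0.76841, so ∠P ≈ 39.79°.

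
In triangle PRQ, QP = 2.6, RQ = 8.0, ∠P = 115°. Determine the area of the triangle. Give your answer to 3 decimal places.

area ≈ 7.713

Law of sines: sin R = QP·sin P/RQ ≈ 0.29455.
Since RQ ≥ QP, only the acute value applies: ∠R ≈ 17.13°.
Then ∠Q = 180° − ∠P − ∠R ≈ 47.87°.
Law of sines gives PR = RQ·sin Q/sin P ≈ 6.5463.
Area = ½·RQ·QP·sin Q ≈ 7.7128.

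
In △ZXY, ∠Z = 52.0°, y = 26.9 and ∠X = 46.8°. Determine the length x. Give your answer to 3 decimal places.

The third angle is ∠Y = 180° − ∠Z − ∠X = 81.20°.
Law of sines: x = y·sin X/sin Y ≈ 19.843.

19.843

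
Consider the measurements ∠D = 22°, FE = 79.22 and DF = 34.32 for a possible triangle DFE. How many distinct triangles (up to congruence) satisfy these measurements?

DF·sin D = 34.32·sin(22°) ≈ 12.86.
Since FE ≥ DF, exactly one triangle exists.

1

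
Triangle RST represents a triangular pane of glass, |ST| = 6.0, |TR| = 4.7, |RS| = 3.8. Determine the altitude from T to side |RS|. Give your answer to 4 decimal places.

h_T ≈ 4.6995

Semiperimeter s = (6 + 4.7 + 3.8)/2 = 7.25.
Heron's formula: area = √(7.25·1.25·2.55·3.45) ≈ 8.929.
The altitude from T has length 2·area/|RS| ≈ 4.6995.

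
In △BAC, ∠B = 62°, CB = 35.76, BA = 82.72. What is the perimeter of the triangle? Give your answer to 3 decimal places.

191.582

By the law of cosines, AC² = CB² + BA² − 2·CB·BA·cos B = 5343.9, so AC ≈ 73.102.
Semiperimeter s = (73.102+35.76+82.72)/2 = 95.791.
Perimeter = 73.102 + 35.76 + 82.72 = 191.58.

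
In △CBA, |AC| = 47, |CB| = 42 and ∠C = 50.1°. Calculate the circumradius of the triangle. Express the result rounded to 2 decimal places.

R ≈ 24.74

By the law of cosines, |BA|² = |AC|² + |CB|² − 2·|AC|·|CB|·cos C = 1440.6, so |BA| ≈ 37.955.
Area = ½·|AC|·|CB|·sin C ≈ 757.19.
Circumradius = |BA|/(2 sin C) ≈ 24.737.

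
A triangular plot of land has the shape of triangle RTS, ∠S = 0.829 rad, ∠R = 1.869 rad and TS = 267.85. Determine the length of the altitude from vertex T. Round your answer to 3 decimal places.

h_T ≈ 197.474

The third angle is ∠T = π − ∠S − ∠R = 0.444 rad.
Law of sines: SR = TS·sin T/sin R ≈ 120.27.
Law of sines: RT = TS·sin S/sin R ≈ 206.59.
Area = ½·TS·SR·sin S ≈ 11875.
The altitude from T has length 2·area/SR ≈ 197.47.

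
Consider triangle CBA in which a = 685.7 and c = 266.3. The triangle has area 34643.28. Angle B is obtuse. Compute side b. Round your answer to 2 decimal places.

From area = ½·a·c·sin B, we get sin B = 2·area/(a·c) ≈ 0.37944.
Taking the obtuse solution, ∠B ≈ 157.70°.
Law of cosines then gives b ≈ 937.55.

937.55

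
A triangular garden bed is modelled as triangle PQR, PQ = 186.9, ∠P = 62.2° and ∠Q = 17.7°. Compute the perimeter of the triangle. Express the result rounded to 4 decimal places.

The third angle is ∠R = 180° − ∠P − ∠Q = 100.10°.
Law of sines: QR = PQ·sin P/sin R ≈ 167.93.
Law of sines: RP = PQ·sin Q/sin R ≈ 57.718.
Semiperimeter s = (167.93+57.718+186.9)/2 = 206.27.
Perimeter = 167.93 + 57.718 + 186.9 = 412.55.

perimeter ≈ 412.5488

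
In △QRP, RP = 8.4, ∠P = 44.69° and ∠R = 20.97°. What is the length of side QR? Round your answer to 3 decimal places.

The third angle is ∠Q = 180° − ∠R − ∠P = 114.34°.
Law of sines: QR = RP·sin P/sin Q ≈ 6.4838.

6.484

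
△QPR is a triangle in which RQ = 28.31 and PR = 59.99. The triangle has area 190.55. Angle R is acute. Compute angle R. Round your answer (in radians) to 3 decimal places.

0.226

From area = ½·PR·RQ·sin R, we get sin R = 2·area/(PR·RQ) ≈ 0.22440.
Taking the acute solution, ∠R ≈ 0.226 rad.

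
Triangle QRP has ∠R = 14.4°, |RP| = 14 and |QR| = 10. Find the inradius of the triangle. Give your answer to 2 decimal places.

r ≈ 1.20

By the law of cosines, |PQ|² = |QR|² + |RP|² − 2·|QR|·|RP|·cos R = 24.797, so |PQ| ≈ 4.9796.
Area = ½·|QR|·|RP|·sin R ≈ 17.408.
Semiperimeter s = (14+4.9796+10)/2 = 14.49.
Inradius = area/s = 17.408/14.49 ≈ 1.2014.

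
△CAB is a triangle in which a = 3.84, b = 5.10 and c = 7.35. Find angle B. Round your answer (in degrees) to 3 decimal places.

∠B ≈ 40.758°

By the law of cosines, cos B = (c² + a² − b²) / (2·c·a) ≈ 0.75748, so ∠B ≈ 40.76°.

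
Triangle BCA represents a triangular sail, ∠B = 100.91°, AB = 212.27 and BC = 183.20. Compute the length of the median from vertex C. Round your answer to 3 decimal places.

By the law of cosines, CA² = AB² + BC² − 2·AB·BC·cos B = 93341, so CA ≈ 305.52.
Median from C: ½√(2·BC² + 2·CA² − AB²) ≈ 228.44.

m_C ≈ 228.445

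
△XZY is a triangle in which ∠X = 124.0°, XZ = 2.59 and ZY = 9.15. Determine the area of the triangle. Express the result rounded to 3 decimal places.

7.994

Law of sines: sin Y = XZ·sin X/ZY ≈ 0.23467.
Since ZY ≥ XZ, only the acute value applies: ∠Y ≈ 13.57°.
Then ∠Z = 180° − ∠X − ∠Y ≈ 42.43°.
Law of sines gives YX = ZY·sin Z/sin X ≈ 7.4462.
Area = ½·ZY·XZ·sin Z ≈ 7.9942.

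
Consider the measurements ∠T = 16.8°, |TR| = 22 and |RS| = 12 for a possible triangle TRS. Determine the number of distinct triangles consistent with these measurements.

|TR|·sin T = 22·sin(16.8°) ≈ 6.359.
Since |TR| sin T < |RS| < |TR| (6.359 < 12 < 22), two triangles exist.

2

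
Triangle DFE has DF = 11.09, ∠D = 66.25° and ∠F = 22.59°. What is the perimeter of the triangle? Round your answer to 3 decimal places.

perimeter ≈ 25.504

The third angle is ∠E = 180° − ∠D − ∠F = 91.16°.
Law of sines: FE = DF·sin D/sin E ≈ 10.153.
Law of sines: ED = DF·sin F/sin E ≈ 4.2609.
Semiperimeter s = (10.153+4.2609+11.09)/2 = 12.752.
Perimeter = 10.153 + 4.2609 + 11.09 = 25.504.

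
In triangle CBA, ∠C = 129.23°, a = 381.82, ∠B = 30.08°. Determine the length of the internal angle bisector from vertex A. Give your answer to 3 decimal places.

The third angle is ∠A = 180° − ∠C − ∠B = 20.69°.
Law of sines: c = a·sin C/sin A ≈ 837.12.
Law of sines: b = a·sin B/sin A ≈ 541.65.
The bisector from A has length 2·c·b·cos(∠A/2)/(c+b) ≈ 647.03.

647.033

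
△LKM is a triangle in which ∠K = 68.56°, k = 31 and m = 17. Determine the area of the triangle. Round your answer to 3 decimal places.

260.071

Law of sines: sin M = m·sin K/k ≈ 0.51044.
Since k ≥ m, only the acute value applies: ∠M ≈ 30.69°.
Then ∠L = 180° − ∠K − ∠M ≈ 80.75°.
Law of sines gives l = k·sin L/sin K ≈ 32.871.
Area = ½·k·m·sin L ≈ 260.07.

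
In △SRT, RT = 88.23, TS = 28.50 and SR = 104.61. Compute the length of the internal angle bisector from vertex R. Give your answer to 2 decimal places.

t_R ≈ 95.02

By the law of cosines, cos R = (SR² + RT² − TS²) / (2·SR·RT) ≈ 0.97053, so ∠R ≈ 13.94°.
The bisector from R has length 2·SR·RT·cos(∠R/2)/(SR+RT) ≈ 95.017.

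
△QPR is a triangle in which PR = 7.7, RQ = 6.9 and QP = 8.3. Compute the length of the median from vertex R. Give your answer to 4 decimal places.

6.0189

Median from R: ½√(2·PR² + 2·RQ² − QP²) ≈ 6.0189.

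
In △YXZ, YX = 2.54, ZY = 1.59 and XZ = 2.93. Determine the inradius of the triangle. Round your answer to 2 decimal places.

Semiperimeter s = (2.93 + 1.59 + 2.54)/2 = 3.53.
Heron's formula: area = √(3.53·0.6·1.94·0.99) ≈ 2.0169.
Inradius = area/s = 2.0169/3.53 ≈ 0.57136.

0.57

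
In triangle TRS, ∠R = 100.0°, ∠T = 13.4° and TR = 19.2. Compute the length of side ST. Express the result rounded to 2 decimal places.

The third angle is ∠S = 180° − ∠T − ∠R = 66.60°.
Law of sines: ST = TR·sin R/sin S ≈ 20.603.

20.60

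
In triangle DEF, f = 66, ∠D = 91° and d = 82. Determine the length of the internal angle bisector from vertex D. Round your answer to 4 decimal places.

t_D ≈ 38.7311

Law of sines: sin F = f·sin D/d ≈ 0.80476.
Since d ≥ f, only the acute value applies: ∠F ≈ 53.59°.
Then ∠E = 180° − ∠D − ∠F ≈ 35.41°.
Law of sines gives e = d·sin E/sin D ≈ 47.524.
The bisector from D has length 2·e·f·cos(∠D/2)/(e+f) ≈ 38.731.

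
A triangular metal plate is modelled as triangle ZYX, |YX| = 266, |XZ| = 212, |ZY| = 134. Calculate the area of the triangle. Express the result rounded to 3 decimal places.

area ≈ 14067.563

Semiperimeter s = (266 + 212 + 134)/2 = 306.
Heron's formula: area = √(306·40·94·172) ≈ 14068.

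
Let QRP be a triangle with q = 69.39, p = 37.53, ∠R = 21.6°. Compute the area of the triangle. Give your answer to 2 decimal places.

Area = ½·p·q·sin R ≈ 479.34.

479.34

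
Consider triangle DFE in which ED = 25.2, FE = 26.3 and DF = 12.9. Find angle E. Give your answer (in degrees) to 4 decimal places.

28.9112

By the law of cosines, cos E = (FE² + ED² − DF²) / (2·FE·ED) ≈ 0.87537, so ∠E ≈ 28.91°.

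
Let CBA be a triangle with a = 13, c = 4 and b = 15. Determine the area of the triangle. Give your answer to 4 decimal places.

24.0000

Semiperimeter s = (4 + 15 + 13)/2 = 16.
Heron's formula: area = √(16·12·1·3) ≈ 24.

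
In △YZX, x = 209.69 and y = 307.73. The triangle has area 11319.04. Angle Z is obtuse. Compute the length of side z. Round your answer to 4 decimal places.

From area = ½·x·y·sin Z, we get sin Z = 2·area/(x·y) ≈ 0.35083.
Taking the obtuse solution, ∠Z ≈ 159.46°.
Law of cosines then gives z ≈ 509.43.

509.4318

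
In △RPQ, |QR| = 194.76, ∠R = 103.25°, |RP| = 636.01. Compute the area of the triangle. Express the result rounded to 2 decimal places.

Area = ½·|QR|·|RP|·sin R ≈ 60286.

60285.91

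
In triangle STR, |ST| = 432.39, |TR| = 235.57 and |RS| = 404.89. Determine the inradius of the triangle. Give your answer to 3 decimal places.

Semiperimeter s = (235.57 + 404.89 + 432.39)/2 = 536.42.
Heron's formula: area = √(536.42·300.85·131.53·104.03) ≈ 46994.
Inradius = area/s = 46994/536.42 ≈ 87.606.

r ≈ 87.606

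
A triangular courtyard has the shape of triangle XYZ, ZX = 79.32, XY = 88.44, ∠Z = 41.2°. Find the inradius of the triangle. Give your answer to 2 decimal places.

r ≈ 22.91

Law of sines: sin Y = ZX·sin Z/XY ≈ 0.59076.
Since XY ≥ ZX, only the acute value applies: ∠Y ≈ 36.21°.
Then ∠X = 180° − ∠Z − ∠Y ≈ 102.59°.
Law of sines gives YZ = XY·sin X/sin Z ≈ 131.04.
Area = ½·XY·ZX·sin X ≈ 3423.2.
Semiperimeter s = (131.04+79.32+88.44)/2 = 149.4.
Inradius = area/s = 3423.2/149.4 ≈ 22.913.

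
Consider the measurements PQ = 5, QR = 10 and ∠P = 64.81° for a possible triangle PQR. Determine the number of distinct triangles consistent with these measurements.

1

PQ·sin P = 5·sin(64.81°) ≈ 4.525.
Since QR ≥ PQ, exactly one triangle exists.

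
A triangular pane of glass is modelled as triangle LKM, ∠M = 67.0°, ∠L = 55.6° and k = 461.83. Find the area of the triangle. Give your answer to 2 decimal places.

The third angle is ∠K = 180° − ∠M − ∠L = 57.40°.
Law of sines: l = k·sin L/sin K ≈ 452.32.
Law of sines: m = k·sin M/sin K ≈ 504.62.
Area = ½·k·l·sin M ≈ 96145.

area ≈ 96145.44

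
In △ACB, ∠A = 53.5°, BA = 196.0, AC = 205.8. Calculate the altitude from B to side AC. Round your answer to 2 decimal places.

h_B ≈ 157.56

By the law of cosines, CB² = BA² + AC² − 2·BA·AC·cos A = 32783, so CB ≈ 181.06.
Area = ½·BA·AC·sin A ≈ 16213.
The altitude from B has length 2·area/AC ≈ 157.56.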